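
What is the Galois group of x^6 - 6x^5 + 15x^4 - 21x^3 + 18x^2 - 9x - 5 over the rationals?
The polynomial f is an irreducible sextic over Q, so G = Gal(f/Q) is one of the 16 transitive subgroups 6T1, ..., 6T16 of S_6. The discriminant of f is 871199469, which is not a perfect square, so G is not contained in A_6. The transitive groups of degree 6 not contained in A_6 are: C_6 (6T1, order 6), S_3 (6T2, order 6), D_6 (6T3, order 12), C_3 x S_3 (6T5, order 18), A_4 x C_2 (6T6, order 24), S_4 (6T8, order 24), S_3 x S_3 (6T9, order 36), S_4 x C_2 (6T11, order 48), (S_3 x S_3) : C_2 (6T13, order 72), PGL(2,5) (6T14, order 120), S_6 (6T16, order 720). By Dedekind's theorem, for a prime p not dividing disc(f) the degrees of the irreducible factors of f mod p form the cycle type of an element of G. Factoring f modulo the 16 such primes p <= 67 (skipping 3, 7, 29, which divide the discriminant), each new pattern first appears at: mod 2: f = (x^6 + x^4 + x^3 + x + 1), pattern 6; mod 5: f = (x)(x + 1)(x^2 + x + 2)(x^2 + 2x + 3), pattern 2+2+1+1; mod 13: f = (x + 1)(x + 4)(x + 5)(x^3 + 10x^2 + 3x + 3), pattern 3+1+1+1; mod 19: f = (x^2 + 8x + 6)(x^2 + 11x + 1)(x^2 + 13x + 15), pattern 2+2+2; mod 67: f = (x^3 + 64x^2 + 3x + 17)(x^3 + 64x^2 + 3x + 47), pattern 3+3. No other pattern occurs in this range, so the set of observed cycle types is {6, 2+2+1+1, 3+1+1+1, 2+2+2, 3+3}. The candidates containing elements of all these cycle types are S_3 x S_3 (6T9) of order 36, (S_3 x S_3) : C_2 (6T13) of order 72, S_6 (6T16) of order 720; the others are excluded. The observed types are precisely the cycle types that occur in S_3 x S_3 (6T9) (apart from the identity). Each of the other remaining candidates has further cycle types, and by the Chebotarev density theorem the matching factorization patterns would occur for a proportion of primes equal to their share of the group: (S_3 x S_3) : C_2 (6T13) additionally contains elements of type 4+2, 3+2+1, 2+1+1+1+1 (36 of its 72 elements, about 50% of primes); S_6 (6T16) additionally contains elements of type 5+1, 4+2, 4+1+1, 3+2+1, 2+1+1+1+1 (459 of its 720 elements, about 64% of primes). None of the 16 primes tested shows any such pattern (for each of these groups the chance of that is below 10^-4), which rules them out. Hence G = S_3 x S_3 (6T9), of order 36.

S_3 x S_3, the direct product S_3 x S_3 in its degree-6 action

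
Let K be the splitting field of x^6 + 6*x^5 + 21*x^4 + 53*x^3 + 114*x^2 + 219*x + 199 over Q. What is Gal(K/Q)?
The polynomial f is an irreducible sextic over Q, so G = Gal(f/Q) is one of the 16 transitive subgroups 6T1, ..., 6T16 of S_6. The discriminant of f is -1691782213203, which is not a perfect square, so G is not contained in A_6. The transitive groups of degree 6 not contained in A_6 are: C_6 (6T1, order 6), S_3 (6T2, order 6), D_6 (6T3, order 12), C_3 x S_3 (6T5, order 18), A_4 x C_2 (6T6, order 24), S_4 (6T8, order 24), S_3 x S_3 (6T9, order 36), S_4 x C_2 (6T11, order 48), (S_3 x S_3) : C_2 (6T13, order 72), PGL(2,5) (6T14, order 120), S_6 (6T16, order 720). By Dedekind's theorem, for a prime p not dividing disc(f) the degrees of the irreducible factors of f mod p form the cycle type of an element of G. Factoring f modulo the 37 such primes p <= 173 (skipping 3, 73, 127, which divide the discriminant), each new pattern first appears at: mod 2: f = (x^6 + x^4 + x^3 + x + 1), pattern 6; mod 7: f = (x^3 + 3x^2 + 6)(x^3 + 3x^2 + 5x + 4), pattern 3+3; mod 17: f = (x^2 + x + 16)(x^2 + 9x + 10)(x^2 + 13x + 9), pattern 2+2+2; mod 19: f = (x + 1)(x + 4)(x + 10)(x + 15)(x + 16)(x + 17), pattern 1+1+1+1+1+1. No other pattern occurs in this range, so the set of observed cycle types is {6, 3+3, 2+2+2, 1+1+1+1+1+1}. The candidates containing elements of all these cycle types are C_6 (6T1) of order 6, D_6 (6T3) of order 12, C_3 x S_3 (6T5) of order 18, A_4 x C_2 (6T6) of order 24, S_3 x S_3 (6T9) of order 36, S_4 x C_2 (6T11) of order 48, (S_3 x S_3) : C_2 (6T13) of order 72, PGL(2,5) (6T14) of order 120, S_6 (6T16) of order 720; the others are excluded. The observed types are precisely the cycle types that occur in C_6 (6T1). Each of the other remaining candidates has further cycle types, and by the Chebotarev density theorem the matching factorization patterns would occur for a proportion of primes equal to their share of the group: D_6 (6T3) additionally contains elements of type 2+2+1+1 (3 of its 12 elements, about 25% of primes); C_3 x S_3 (6T5) additionally contains elements of type 3+1+1+1 (4 of its 18 elements, about 22% of primes); A_4 x C_2 (6T6) additionally contains elements of type 2+2+1+1, 2+1+1+1+1 (6 of its 24 elements, about 25% of primes); S_3 x S_3 (6T9) additionally contains elements of type 3+1+1+1, 2+2+1+1 (13 of its 36 elements, about 36% of primes); S_4 x C_2 (6T11) additionally contains elements of type 4+2, 4+1+1, 2+2+1+1, 2+1+1+1+1 (24 of its 48 elements, about 50% of primes); (S_3 x S_3) : C_2 (6T13) additionally contains elements of type 4+2, 3+2+1, 3+1+1+1, 2+2+1+1, 2+1+1+1+1 (49 of its 72 elements, about 68% of primes); PGL(2,5) (6T14) additionally contains elements of type 5+1, 4+1+1, 2+2+1+1 (69 of its 120 elements, about 58% of primes); S_6 (6T16) additionally contains elements of type 5+1, 4+2, 4+1+1, 3+2+1, 3+1+1+1, 2+2+1+1, 2+1+1+1+1 (544 of its 720 elements, about 76% of primes). None of the 37 primes tested shows any such pattern (for each of these groups the chance of that is below 10^-4), which rules them out. Hence G = C_6 (6T1), of order 6.

C_6 (also written C6)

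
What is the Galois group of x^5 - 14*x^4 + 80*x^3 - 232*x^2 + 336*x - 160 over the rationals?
The polynomial f is an irreducible quintic over Q, so G = Gal(f/Q) is a transitive subgroup of S_5: one of C_5 (5T1, order 5), D_5 (5T2, order 10), F_20 (5T3, order 20), A_5 (5T4, order 60) or S_5 (5T5, order 120). The discriminant of f is 2316304384 = 48128^2, a perfect square, so G is contained in A_5. The transitive groups of degree 5 contained in A_5 are: C_5 (5T1, order 5), D_5 (5T2, order 10), A_5 (5T4, order 60). By Dedekind's theorem, for a prime p not dividing disc(f) the degrees of the irreducible factors of f mod p form the cycle type of an element of G. Factoring f modulo the 23 such primes p <= 97 (skipping 2, 47, which divide the discriminant), each new pattern first appears at: mod 3: f = (x^5 + x^4 + 2x^3 + 2x^2 + 2), pattern 5; mod 5: f = (x)(x^2 + 3)(x^2 + x + 2), pattern 2+2+1; mod 83: f = (x + 2)(x + 22)(x + 28)(x + 44)(x + 56), pattern 1+1+1+1+1. No other pattern occurs in this range, so the set of observed cycle types is {5, 2+2+1, 1+1+1+1+1}. The candidates containing elements of all these cycle types are D_5 (5T2) of order 10, A_5 (5T4) of order 60; the others are excluded. The observed types are precisely the cycle types that occur in D_5 (5T2). Each of the other remaining candidates has further cycle types, and by the Chebotarev density theorem the matching factorization patterns would occur for a proportion of primes equal to their share of the group: A_5 (5T4) additionally contains elements of type 3+1+1 (20 of its 60 elements, about 33% of primes). None of the 23 primes tested shows any such pattern (for each of these groups the chance of that is below 10^-4), which rules them out. Hence G = D_5 (5T2), of order 10.

D_5, the dihedral group of order 10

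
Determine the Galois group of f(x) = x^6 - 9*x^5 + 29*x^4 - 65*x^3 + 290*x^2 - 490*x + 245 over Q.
6T10: (C_3 x C_3) : C_4

The polynomial f is an irreducible sextic over Q, so G = Gal(f/Q) is one of the 16 transitive subgroups 6T1, ..., 6T16 of S_6. The discriminant of f is 598116723780625 = 24456425^2, a perfect square, so G is contained in A_6. The transitive groups of degree 6 contained in A_6 are: A_4 (6T4, order 12), S_4 (6T7, order 24), (C_3 x C_3) : C_4 (6T10, order 36), PSL(2,5) (6T12, order 60), A_6 (6T15, order 360). By Dedekind's theorem, for a prime p not dividing disc(f) the degrees of the irreducible factors of f mod p form the cycle type of an element of G. Factoring f modulo the 21 such primes p <= 101 (skipping 5, 7, 29, 61, 79, which divide the discriminant), each new pattern first appears at: mod 2: f = (x^2 + x + 1)(x^4 + x + 1), pattern 4+2; mod 11: f = (x^3 + 7x + 2)(x^3 + 2x^2 + 7), pattern 3+3; mod 19: f = (x + 11)(x + 13)(x^2 + 7x + 3)(x^2 + 17x + 5), pattern 2+2+1+1; mod 101: f = (x + 22)(x + 70)(x + 94)(x^3 + 7x^2 + 53x + 39), pattern 3+1+1+1. No other pattern occurs in this range, so the set of observed cycle types is {4+2, 3+3, 2+2+1+1, 3+1+1+1}. The candidates containing elements of all these cycle types are (C_3 x C_3) : C_4 (6T10) of order 36, A_6 (6T15) of order 360; the others are excluded. The observed types are precisely the cycle types that occur in (C_3 x C_3) : C_4 (6T10) (apart from the identity). Each of the other remaining candidates has further cycle types, and by the Chebotarev density theorem the matching factorization patterns would occur for a proportion of primes equal to their share of the group: A_6 (6T15) additionally contains elements of type 5+1 (144 of its 360 elements, about 40% of primes). None of the 21 primes tested shows any such pattern (for each of these groups the chance of that is below 10^-4), which rules them out. Hence G = (C_3 x C_3) : C_4 (6T10), of order 36.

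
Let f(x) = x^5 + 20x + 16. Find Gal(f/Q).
The polynomial f is an irreducible quintic over Q, so G = Gal(f/Q) is a transitive subgroup of S_5: one of C_5 (5T1, order 5), D_5 (5T2, order 10), F_20 (5T3, order 20), A_5 (5T4, order 60) or S_5 (5T5, order 120). The discriminant of f is 1024000000 = 32000^2, a perfect square, so G is contained in A_5. The transitive groups of degree 5 contained in A_5 are: C_5 (5T1, order 5), D_5 (5T2, order 10), A_5 (5T4, order 60). By Dedekind's theorem, for a prime p not dividing disc(f) the degrees of the irreducible factors of f mod p form the cycle type of an element of G. Factoring f modulo the 2 such primes p <= 7 (skipping 2, 5, which divide the discriminant), each new pattern first appears at: mod 3: f = (x^5 + 2x + 1), pattern 5; mod 7: f = (x + 2)(x + 3)(x^3 + 2x^2 + 5x + 5), pattern 3+1+1. No other pattern occurs in this range, so the set of observed cycle types is {5, 3+1+1}. Among the candidates above, the only group containing elements of all these cycle types is A_5 (5T4) — each of C_5 (5T1), D_5 (5T2) lacks at least one of them. Hence G = A_5 (5T4), of order 60.

5T4: A_5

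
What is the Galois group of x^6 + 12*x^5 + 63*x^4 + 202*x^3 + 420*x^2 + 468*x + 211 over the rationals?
PGL(2,5), S_5 acting on 6 points

The polynomial f is an irreducible sextic over Q, so G = Gal(f/Q) is one of the 16 transitive subgroups 6T1, ..., 6T16 of S_6. The discriminant of f is -28010528989632, which is not a perfect square, so G is not contained in A_6. The transitive groups of degree 6 not contained in A_6 are: C_6 (6T1, order 6), S_3 (6T2, order 6), D_6 (6T3, order 12), C_3 x S_3 (6T5, order 18), A_4 x C_2 (6T6, order 24), S_4 (6T8, order 24), S_3 x S_3 (6T9, order 36), S_4 x C_2 (6T11, order 48), (S_3 x S_3) : C_2 (6T13, order 72), PGL(2,5) (6T14, order 120), S_6 (6T16, order 720). By Dedekind's theorem, for a prime p not dividing disc(f) the degrees of the irreducible factors of f mod p form the cycle type of an element of G. Factoring f modulo the 21 such primes p <= 89 (skipping 2, 3, 7, which divide the discriminant), each new pattern first appears at: mod 5: f = (x^6 + 2x^5 + 3x^4 + 2x^3 + 3x + 1), pattern 6; mod 11: f = (x + 6)(x^5 + 6x^4 + 5x^3 + 7x^2 + 4x + 4), pattern 5+1; mod 13: f = (x + 1)(x + 7)(x^4 + 4x^3 + 11x^2 + 8x + 6), pattern 4+1+1; mod 23: f = (x + 5)(x + 18)(x^2 + 3x + 11)(x^2 + 9x + 4), pattern 2+2+1+1; mod 43: f = (x^3 + 6x^2 + 12x + 39)(x^3 + 6x^2 + 15x + 1), pattern 3+3; mod 61: f = (x^2 + 32x + 5)(x^2 + 50x + 55)(x^2 + 52x + 56), pattern 2+2+2. No other pattern occurs in this range, so the set of observed cycle types is {6, 5+1, 4+1+1, 2+2+1+1, 3+3, 2+2+2}. The candidates containing elements of all these cycle types are PGL(2,5) (6T14) of order 120, S_6 (6T16) of order 720; the others are excluded. The observed types are precisely the cycle types that occur in PGL(2,5) (6T14) (apart from the identity). Each of the other remaining candidates has further cycle types, and by the Chebotarev density theorem the matching factorization patterns would occur for a proportion of primes equal to their share of the group: S_6 (6T16) additionally contains elements of type 4+2, 3+2+1, 3+1+1+1, 2+1+1+1+1 (265 of its 720 elements, about 37% of primes). None of the 21 primes tested shows any such pattern (for each of these groups the chance of that is below 10^-4), which rules them out. Hence G = PGL(2,5) (6T14), of order 120.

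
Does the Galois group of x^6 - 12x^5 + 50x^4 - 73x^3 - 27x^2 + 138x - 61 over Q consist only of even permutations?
Yes

The polynomial is irreducible of degree 6 over Q. Its discriminant is 30991489 = 5567^2, a perfect square. A Galois group lies in the alternating group exactly when the discriminant is a square in Q, so the Galois group (PSL(2,5)) is contained in A_6.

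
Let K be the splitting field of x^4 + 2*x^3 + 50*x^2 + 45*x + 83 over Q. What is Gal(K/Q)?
The polynomial is an irreducible quartic over Q and its discriminant is 4949423029, which is not a perfect square, so the Galois group is not contained in A_4. The resolvent cubic y^3 - 50*y^2 - 242*y + 14243 is irreducible over Q. An irreducible resolvent with non-square discriminant gives S_4.

S_4 (also written S4)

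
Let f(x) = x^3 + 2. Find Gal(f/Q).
S_3

The polynomial is an irreducible cubic over Q and its discriminant is -108, which is not a perfect square. For an irreducible cubic, a non-square discriminant gives Galois group S_3.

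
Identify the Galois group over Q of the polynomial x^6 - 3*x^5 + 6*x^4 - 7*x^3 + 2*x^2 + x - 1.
The polynomial f is an irreducible sextic over Q, so G = Gal(f/Q) is one of the 16 transitive subgroups 6T1, ..., 6T16 of S_6. The discriminant of f is 810448, which is not a perfect square, so G is not contained in A_6. The transitive groups of degree 6 not contained in A_6 are: C_6 (6T1, order 6), S_3 (6T2, order 6), D_6 (6T3, order 12), C_3 x S_3 (6T5, order 18), A_4 x C_2 (6T6, order 24), S_4 (6T8, order 24), S_3 x S_3 (6T9, order 36), S_4 x C_2 (6T11, order 48), (S_3 x S_3) : C_2 (6T13, order 72), PGL(2,5) (6T14, order 120), S_6 (6T16, order 720). By Dedekind's theorem, for a prime p not dividing disc(f) the degrees of the irreducible factors of f mod p form the cycle type of an element of G. Factoring f modulo the 22 such primes p <= 89 (skipping 2, 37, which divide the discriminant), each new pattern first appears at: mod 3: f = (x^3 + x^2 + x + 2)(x^3 + 2x^2 + 1), pattern 3+3; mod 5: f = (x^2 + 3)(x^2 + 3x + 4)(x^2 + 4x + 2), pattern 2+2+2; mod 17: f = (x + 1)(x + 15)(x^4 + 15x^3 + 6x^2 + 12x + 9), pattern 4+1+1; mod 67: f = (x + 4)(x + 62)(x^2 + 66x + 40)(x^2 + 66x + 50), pattern 2+2+1+1. No other pattern occurs in this range, so the set of observed cycle types is {3+3, 2+2+2, 4+1+1, 2+2+1+1}. The candidates containing elements of all these cycle types are S_4 (6T8) of order 24, S_4 x C_2 (6T11) of order 48, PGL(2,5) (6T14) of order 120, S_6 (6T16) of order 720; the others are excluded. The observed types are precisely the cycle types that occur in S_4 (6T8) (apart from the identity). Each of the other remaining candidates has further cycle types, and by the Chebotarev density theorem the matching factorization patterns would occur for a proportion of primes equal to their share of the group: S_4 x C_2 (6T11) additionally contains elements of type 6, 4+2, 2+1+1+1+1 (17 of its 48 elements, about 35% of primes); PGL(2,5) (6T14) additionally contains elements of type 6, 5+1 (44 of its 120 elements, about 37% of primes); S_6 (6T16) additionally contains elements of type 6, 5+1, 4+2, 3+2+1, 3+1+1+1, 2+1+1+1+1 (529 of its 720 elements, about 73% of primes). None of the 22 primes tested shows any such pattern (for each of these groups the chance of that is below 10^-4), which rules them out. Hence G = S_4 (6T8), of order 24.

S_4, S_4(6c), the S_4-action on 6 points not in A_6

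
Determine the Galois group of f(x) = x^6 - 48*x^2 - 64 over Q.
The polynomial f is an irreducible sextic over Q, so G = Gal(f/Q) is one of the 16 transitive subgroups 6T1, ..., 6T16 of S_6. The discriminant of f is 450868486864896 = 21233664^2, a perfect square, so G is contained in A_6. The transitive groups of degree 6 contained in A_6 are: A_4 (6T4, order 12), S_4 (6T7, order 24), (C_3 x C_3) : C_4 (6T10, order 36), PSL(2,5) (6T12, order 60), A_6 (6T15, order 360). By Dedekind's theorem, for a prime p not dividing disc(f) the degrees of the irreducible factors of f mod p form the cycle type of an element of G. Factoring f modulo the 33 such primes p <= 149 (skipping 2, 3, which divide the discriminant), each new pattern first appears at: mod 5: f = (x^3 + 2x^2 + 2x + 3)(x^3 + 3x^2 + 2x + 2), pattern 3+3; mod 17: f = (x + 4)(x + 13)(x^2 + 5)(x^2 + 11), pattern 2+2+1+1; mod 71: f = (x + 7)(x + 8)(x + 10)(x + 61)(x + 63)(x + 64), pattern 1+1+1+1+1+1. No other pattern occurs in this range, so the set of observed cycle types is {3+3, 2+2+1+1, 1+1+1+1+1+1}. The candidates containing elements of all these cycle types are A_4 (6T4) of order 12, S_4 (6T7) of order 24, (C_3 x C_3) : C_4 (6T10) of order 36, PSL(2,5) (6T12) of order 60, A_6 (6T15) of order 360; the others are excluded. The observed types are precisely the cycle types that occur in A_4 (6T4). Each of the other remaining candidates has further cycle types, and by the Chebotarev density theorem the matching factorization patterns would occur for a proportion of primes equal to their share of the group: S_4 (6T7) additionally contains elements of type 4+2 (6 of its 24 elements, about 25% of primes); (C_3 x C_3) : C_4 (6T10) additionally contains elements of type 4+2, 3+1+1+1 (22 of its 36 elements, about 61% of primes); PSL(2,5) (6T12) additionally contains elements of type 5+1 (24 of its 60 elements, about 40% of primes); A_6 (6T15) additionally contains elements of type 5+1, 4+2, 3+1+1+1 (274 of its 360 elements, about 76% of primes). None of the 33 primes tested shows any such pattern (for each of these groups the chance of that is below 10^-4), which rules them out. Hence G = A_4 (6T4), of order 12.

A_4 (order 12)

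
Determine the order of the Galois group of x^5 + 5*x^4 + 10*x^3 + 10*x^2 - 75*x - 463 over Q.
The degree of the splitting field over Q equals the order of the Galois group, so first determine the group. The polynomial f is an irreducible quintic over Q, so G = Gal(f/Q) is a transitive subgroup of S_5: one of C_5 (5T1, order 5), D_5 (5T2, order 10), F_20 (5T3, order 20), A_5 (5T4, order 60) or S_5 (5T5, order 120). The discriminant of f is 67108864000000 = 8192000^2, a perfect square, so G is contained in A_5. The transitive groups of degree 5 contained in A_5 are: C_5 (5T1, order 5), D_5 (5T2, order 10), A_5 (5T4, order 60). By Dedekind's theorem, for a prime p not dividing disc(f) the degrees of the irreducible factors of f mod p form the cycle type of an element of G. Factoring f modulo the 23 such primes p <= 97 (skipping 2, 5, which divide the discriminant), each new pattern first appears at: mod 3: f = (x + 1)(x^2 + 1)(x^2 + x + 2), pattern 2+2+1; mod 7: f = (x^5 + 5x^4 + 3x^3 + 3x^2 + 2x + 6), pattern 5. No other pattern occurs in this range, so the set of observed cycle types is {2+2+1, 5}. The candidates containing elements of all these cycle types are D_5 (5T2) of order 10, A_5 (5T4) of order 60; the others are excluded. The observed types are precisely the cycle types that occur in D_5 (5T2) (apart from the identity). Each of the other remaining candidates has further cycle types, and by the Chebotarev density theorem the matching factorization patterns would occur for a proportion of primes equal to their share of the group: A_5 (5T4) additionally contains elements of type 3+1+1 (20 of its 60 elements, about 33% of primes). None of the 23 primes tested shows any such pattern (for each of these groups the chance of that is below 10^-4), which rules them out. Hence G = D_5 (5T2), of order 10. The Galois group D_5 (5T2) has order 10, so the splitting field has degree 10 over Q.

10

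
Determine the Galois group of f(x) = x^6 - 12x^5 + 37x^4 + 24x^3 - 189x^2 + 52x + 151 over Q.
The polynomial f is an irreducible sextic over Q, so G = Gal(f/Q) is one of the 16 transitive subgroups 6T1, ..., 6T16 of S_6. The discriminant of f is 870211913777152, which is not a perfect square, so G is not contained in A_6. The transitive groups of degree 6 not contained in A_6 are: C_6 (6T1, order 6), S_3 (6T2, order 6), D_6 (6T3, order 12), C_3 x S_3 (6T5, order 18), A_4 x C_2 (6T6, order 24), S_4 (6T8, order 24), S_3 x S_3 (6T9, order 36), S_4 x C_2 (6T11, order 48), (S_3 x S_3) : C_2 (6T13, order 72), PGL(2,5) (6T14, order 120), S_6 (6T16, order 720). By Dedekind's theorem, for a prime p not dividing disc(f) the degrees of the irreducible factors of f mod p form the cycle type of an element of G. Factoring f modulo the 23 such primes p <= 97 (skipping 2, 37, which divide the discriminant), each new pattern first appears at: mod 3: f = (x^3 + x^2 + 2)(x^3 + 2x^2 + 2x + 2), pattern 3+3; mod 5: f = (x^2 + x + 2)(x^2 + 3x + 4)(x^2 + 4x + 2), pattern 2+2+2; mod 67: f = (x + 3)(x + 4)(x + 28)(x + 35)(x + 59)(x + 60), pattern 1+1+1+1+1+1. No other pattern occurs in this range, so the set of observed cycle types is {3+3, 2+2+2, 1+1+1+1+1+1}. The candidates containing elements of all these cycle types are C_6 (6T1) of order 6, S_3 (6T2) of order 6, D_6 (6T3) of order 12, C_3 x S_3 (6T5) of order 18, A_4 x C_2 (6T6) of order 24, S_4 (6T8) of order 24, S_3 x S_3 (6T9) of order 36, S_4 x C_2 (6T11) of order 48, (S_3 x S_3) : C_2 (6T13) of order 72, PGL(2,5) (6T14) of order 120, S_6 (6T16) of order 720; the others are excluded. The observed types are precisely the cycle types that occur in S_3 (6T2). Each of the other remaining candidates has further cycle types, and by the Chebotarev density theorem the matching factorization patterns would occur for a proportion of primes equal to their share of the group: C_6 (6T1) additionally contains elements of type 6 (2 of its 6 elements, about 33% of primes); D_6 (6T3) additionally contains elements of type 6, 2+2+1+1 (5 of its 12 elements, about 42% of primes); C_3 x S_3 (6T5) additionally contains elements of type 6, 3+1+1+1 (10 of its 18 elements, about 56% of primes); A_4 x C_2 (6T6) additionally contains elements of type 6, 2+2+1+1, 2+1+1+1+1 (14 of its 24 elements, about 58% of primes); S_4 (6T8) additionally contains elements of type 4+1+1, 2+2+1+1 (9 of its 24 elements, about 38% of primes); S_3 x S_3 (6T9) additionally contains elements of type 6, 3+1+1+1, 2+2+1+1 (25 of its 36 elements, about 69% of primes); S_4 x C_2 (6T11) additionally contains elements of type 6, 4+2, 4+1+1, 2+2+1+1, 2+1+1+1+1 (32 of its 48 elements, about 67% of primes); (S_3 x S_3) : C_2 (6T13) additionally contains elements of type 6, 4+2, 3+2+1, 3+1+1+1, 2+2+1+1, 2+1+1+1+1 (61 of its 72 elements, about 85% of primes); PGL(2,5) (6T14) additionally contains elements of type 6, 5+1, 4+1+1, 2+2+1+1 (89 of its 120 elements, about 74% of primes); S_6 (6T16) additionally contains elements of type 6, 5+1, 4+2, 4+1+1, 3+2+1, 3+1+1+1, 2+2+1+1, 2+1+1+1+1 (664 of its 720 elements, about 92% of primes). None of the 23 primes tested shows any such pattern (for each of these groups the chance of that is below 10^-4), which rules them out. Hence G = S_3 (6T2), of order 6.

S_3 (order 6)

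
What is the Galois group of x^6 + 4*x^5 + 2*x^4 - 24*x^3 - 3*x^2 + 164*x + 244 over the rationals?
6T13: (S_3 x S_3) : C_2

The polynomial f is an irreducible sextic over Q, so G = Gal(f/Q) is one of the 16 transitive subgroups 6T1, ..., 6T16 of S_6. The discriminant of f is -3767550835949568, which is not a perfect square, so G is not contained in A_6. The transitive groups of degree 6 not contained in A_6 are: C_6 (6T1, order 6), S_3 (6T2, order 6), D_6 (6T3, order 12), C_3 x S_3 (6T5, order 18), A_4 x C_2 (6T6, order 24), S_4 (6T8, order 24), S_3 x S_3 (6T9, order 36), S_4 x C_2 (6T11, order 48), (S_3 x S_3) : C_2 (6T13, order 72), PGL(2,5) (6T14, order 120), S_6 (6T16, order 720). By Dedekind's theorem, for a prime p not dividing disc(f) the degrees of the irreducible factors of f mod p form the cycle type of an element of G. Factoring f modulo the 27 such primes p <= 113 (skipping 2, 3, 41, which divide the discriminant), each new pattern first appears at: mod 5: f = (x + 1)(x^2 + x + 1)(x^3 + 2x^2 + x + 4), pattern 3+2+1; mod 7: f = (x^2 + 6x + 6)(x^4 + 5x^3 + x^2 + 3x + 1), pattern 4+2; mod 17: f = (x^3 + 2x^2 + 6x + 4)(x^3 + 2x^2 + 9x + 10), pattern 3+3; mod 19: f = (x^2 + 2x + 6)(x^2 + 8x + 8)(x^2 + 13x + 13), pattern 2+2+2; mod 31: f = (x^6 + 4x^5 + 2x^4 + 7x^3 + 28x^2 + 9x + 27), pattern 6; mod 37: f = (x + 34)(x + 35)(x^2 + 4x + 6)(x^2 + 5x + 15), pattern 2+2+1+1; mod 61: f = (x)(x + 28)(x + 35)(x^3 + 2x^2 + 55x + 41), pattern 3+1+1+1; mod 113: f = (x + 42)(x + 82)(x + 83)(x + 103)(x^2 + 33x + 28), pattern 2+1+1+1+1. No other pattern occurs in this range, so the set of observed cycle types is {3+2+1, 4+2, 3+3, 2+2+2, 6, 2+2+1+1, 3+1+1+1, 2+1+1+1+1}. The candidates containing elements of all these cycle types are (S_3 x S_3) : C_2 (6T13) of order 72, S_6 (6T16) of order 720; the others are excluded. The observed types are precisely the cycle types that occur in (S_3 x S_3) : C_2 (6T13) (apart from the identity). Each of the other remaining candidates has further cycle types, and by the Chebotarev density theorem the matching factorization patterns would occur for a proportion of primes equal to their share of the group: S_6 (6T16) additionally contains elements of type 5+1, 4+1+1 (234 of its 720 elements, about 32% of primes). None of the 27 primes tested shows any such pattern (for each of these groups the chance of that is below 10^-4), which rules them out. Hence G = (S_3 x S_3) : C_2 (6T13), of order 72.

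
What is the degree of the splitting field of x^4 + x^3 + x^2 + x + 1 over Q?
The degree of the splitting field over Q equals the order of the Galois group, so first determine the group. The polynomial is an irreducible quartic over Q and its discriminant is 125, which is not a perfect square, so the Galois group is not contained in A_4. The resolvent cubic y^3 - y^2 - 3*y + 2 has exactly one rational root, so the Galois group is C_4 or D_4. The quartic becomes reducible over Q(sqrt(disc)), so the group is C_4. The Galois group C_4 (4T1) has order 4, so the splitting field has degree 4 over Q.

4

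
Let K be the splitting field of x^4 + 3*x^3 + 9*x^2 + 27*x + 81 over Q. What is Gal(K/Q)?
The polynomial is an irreducible quartic over Q and its discriminant is 66430125, which is not a perfect square, so the Galois group is not contained in A_4. The resolvent cubic y^3 - 9*y^2 - 243*y + 1458 has exactly one rational root, so the Galois group is C_4 or D_4. The quartic becomes reducible over Q(sqrt(disc)), so the group is C_4.

C_4 (also written C4)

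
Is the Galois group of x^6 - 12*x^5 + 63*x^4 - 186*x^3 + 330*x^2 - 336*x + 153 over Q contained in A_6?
No

The polynomial is irreducible of degree 6 over Q. Its discriminant is -16003008, which is not a perfect square. A Galois group lies in the alternating group exactly when the discriminant is a square in Q, so the Galois group (PGL(2,5)) is not contained in A_6.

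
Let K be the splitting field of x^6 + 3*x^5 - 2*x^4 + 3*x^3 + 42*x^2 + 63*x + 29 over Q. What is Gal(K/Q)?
S_4 (order 24)

The polynomial f is an irreducible sextic over Q, so G = Gal(f/Q) is one of the 16 transitive subgroups 6T1, ..., 6T16 of S_6. The discriminant of f is 54786284800, which is not a perfect square, so G is not contained in A_6. The transitive groups of degree 6 not contained in A_6 are: C_6 (6T1, order 6), S_3 (6T2, order 6), D_6 (6T3, order 12), C_3 x S_3 (6T5, order 18), A_4 x C_2 (6T6, order 24), S_4 (6T8, order 24), S_3 x S_3 (6T9, order 36), S_4 x C_2 (6T11, order 48), (S_3 x S_3) : C_2 (6T13, order 72), PGL(2,5) (6T14, order 120), S_6 (6T16, order 720). By Dedekind's theorem, for a prime p not dividing disc(f) the degrees of the irreducible factors of f mod p form the cycle type of an element of G. Factoring f modulo the 22 such primes p <= 101 (skipping 2, 5, 13, 37, which divide the discriminant), each new pattern first appears at: mod 3: f = (x^3 + x^2 + x + 2)(x^3 + 2x^2 + x + 1), pattern 3+3; mod 17: f = (x + 2)(x + 5)(x^4 + 13x^3 + 16x^2 + 16x + 8), pattern 4+1+1; mod 31: f = (x^2 + 9)(x^2 + 9x + 15)(x^2 + 25x + 28), pattern 2+2+2; mod 67: f = (x + 17)(x + 26)(x^2 + 37x + 57)(x^2 + 57x + 48), pattern 2+2+1+1. No other pattern occurs in this range, so the set of observed cycle types is {3+3, 4+1+1, 2+2+2, 2+2+1+1}. The candidates containing elements of all these cycle types are S_4 (6T8) of order 24, S_4 x C_2 (6T11) of order 48, PGL(2,5) (6T14) of order 120, S_6 (6T16) of order 720; the others are excluded. The observed types are precisely the cycle types that occur in S_4 (6T8) (apart from the identity). Each of the other remaining candidates has further cycle types, and by the Chebotarev density theorem the matching factorization patterns would occur for a proportion of primes equal to their share of the group: S_4 x C_2 (6T11) additionally contains elements of type 6, 4+2, 2+1+1+1+1 (17 of its 48 elements, about 35% of primes); PGL(2,5) (6T14) additionally contains elements of type 6, 5+1 (44 of its 120 elements, about 37% of primes); S_6 (6T16) additionally contains elements of type 6, 5+1, 4+2, 3+2+1, 3+1+1+1, 2+1+1+1+1 (529 of its 720 elements, about 73% of primes). None of the 22 primes tested shows any such pattern (for each of these groups the chance of that is below 10^-4), which rules them out. Hence G = S_4 (6T8), of order 24.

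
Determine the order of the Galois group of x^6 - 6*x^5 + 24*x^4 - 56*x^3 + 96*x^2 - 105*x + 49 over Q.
18

The degree of the splitting field over Q equals the order of the Galois group, so first determine the group. The polynomial f is an irreducible sextic over Q, so G = Gal(f/Q) is one of the 16 transitive subgroups 6T1, ..., 6T16 of S_6. The discriminant of f is -68755887963, which is not a perfect square, so G is not contained in A_6. The transitive groups of degree 6 not contained in A_6 are: C_6 (6T1, order 6), S_3 (6T2, order 6), D_6 (6T3, order 12), C_3 x S_3 (6T5, order 18), A_4 x C_2 (6T6, order 24), S_4 (6T8, order 24), S_3 x S_3 (6T9, order 36), S_4 x C_2 (6T11, order 48), (S_3 x S_3) : C_2 (6T13, order 72), PGL(2,5) (6T14, order 120), S_6 (6T16, order 720). By Dedekind's theorem, for a prime p not dividing disc(f) the degrees of the irreducible factors of f mod p form the cycle type of an element of G. Factoring f modulo the 33 such primes p <= 151 (skipping 3, 7, 89, which divide the discriminant), each new pattern first appears at: mod 2: f = (x^6 + x + 1), pattern 6; mod 13: f = (x + 6)(x + 8)(x + 9)(x^3 + 10x^2 + 10x + 12), pattern 3+1+1+1; mod 17: f = (x^2 + 9x + 6)(x^2 + 9x + 11)(x^2 + 10x + 1), pattern 2+2+2; mod 19: f = (x^3 + 16x^2 + 4x + 13)(x^3 + 16x^2 + 11x + 14), pattern 3+3; mod 73: f = (x + 4)(x + 5)(x + 18)(x + 29)(x + 36)(x + 48), pattern 1+1+1+1+1+1. No other pattern occurs in this range, so the set of observed cycle types is {6, 3+1+1+1, 2+2+2, 3+3, 1+1+1+1+1+1}. The candidates containing elements of all these cycle types are C_3 x S_3 (6T5) of order 18, S_3 x S_3 (6T9) of order 36, (S_3 x S_3) : C_2 (6T13) of order 72, S_6 (6T16) of order 720; the others are excluded. The observed types are precisely the cycle types that occur in C_3 x S_3 (6T5). Each of the other remaining candidates has further cycle types, and by the Chebotarev density theorem the matching factorization patterns would occur for a proportion of primes equal to their share of the group: S_3 x S_3 (6T9) additionally contains elements of type 2+2+1+1 (9 of its 36 elements, about 25% of primes); (S_3 x S_3) : C_2 (6T13) additionally contains elements of type 4+2, 3+2+1, 2+2+1+1, 2+1+1+1+1 (45 of its 72 elements, about 62% of primes); S_6 (6T16) additionally contains elements of type 5+1, 4+2, 4+1+1, 3+2+1, 2+2+1+1, 2+1+1+1+1 (504 of its 720 elements, about 70% of primes). None of the 33 primes tested shows any such pattern (for each of these groups the chance of that is below 10^-4), which rules them out. Hence G = C_3 x S_3 (6T5), of order 18. The Galois group C_3 x S_3 (6T5) has order 18, so the splitting field has degree 18 over Q.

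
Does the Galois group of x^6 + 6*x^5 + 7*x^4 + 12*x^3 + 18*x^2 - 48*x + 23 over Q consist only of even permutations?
Yes

The polynomial is irreducible of degree 6 over Q. Its discriminant is 51513463034944 = 7177288^2, a perfect square. A Galois group lies in the alternating group exactly when the discriminant is a square in Q, so the Galois group (S_4) is contained in A_6.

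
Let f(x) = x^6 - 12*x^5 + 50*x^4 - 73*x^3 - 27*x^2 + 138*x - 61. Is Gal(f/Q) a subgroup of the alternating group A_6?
The polynomial is irreducible of degree 6 over Q. Its discriminant is 30991489 = 5567^2, a perfect square. A Galois group lies in the alternating group exactly when the discriminant is a square in Q, so the Galois group (PSL(2,5)) is contained in A_6.

Yes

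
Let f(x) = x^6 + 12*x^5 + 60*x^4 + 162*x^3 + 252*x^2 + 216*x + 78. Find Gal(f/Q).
The polynomial f is an irreducible sextic over Q, so G = Gal(f/Q) is one of the 16 transitive subgroups 6T1, ..., 6T16 of S_6. The discriminant of f is 5038848, which is not a perfect square, so G is not contained in A_6. The transitive groups of degree 6 not contained in A_6 are: C_6 (6T1, order 6), S_3 (6T2, order 6), D_6 (6T3, order 12), C_3 x S_3 (6T5, order 18), A_4 x C_2 (6T6, order 24), S_4 (6T8, order 24), S_3 x S_3 (6T9, order 36), S_4 x C_2 (6T11, order 48), (S_3 x S_3) : C_2 (6T13, order 72), PGL(2,5) (6T14, order 120), S_6 (6T16, order 720). By Dedekind's theorem, for a prime p not dividing disc(f) the degrees of the irreducible factors of f mod p form the cycle type of an element of G. Factoring f modulo the 23 such primes p <= 97 (skipping 2, 3, which divide the discriminant), each new pattern first appears at: mod 5: f = (x^6 + 2x^5 + 2x^3 + 2x^2 + x + 3), pattern 6; mod 11: f = (x + 8)(x + 10)(x^2 + 7x + 8)(x^2 + 9x + 6), pattern 2+2+1+1; mod 13: f = (x)(x + 9)(x + 10)(x^3 + 6x^2 + 12x + 5), pattern 3+1+1+1; mod 31: f = (x^2 + 21x + 3)(x^2 + 26x + 28)(x^2 + 27x + 12), pattern 2+2+2; mod 97: f = (x^3 + 6x^2 + 12x + 19)(x^3 + 6x^2 + 12x + 96), pattern 3+3. No other pattern occurs in this range, so the set of observed cycle types is {6, 2+2+1+1, 3+1+1+1, 2+2+2, 3+3}. The candidates containing elements of all these cycle types are S_3 x S_3 (6T9) of order 36, (S_3 x S_3) : C_2 (6T13) of order 72, S_6 (6T16) of order 720; the others are excluded. The observed types are precisely the cycle types that occur in S_3 x S_3 (6T9) (apart from the identity). Each of the other remaining candidates has further cycle types, and by the Chebotarev density theorem the matching factorization patterns would occur for a proportion of primes equal to their share of the group: (S_3 x S_3) : C_2 (6T13) additionally contains elements of type 4+2, 3+2+1, 2+1+1+1+1 (36 of its 72 elements, about 50% of primes); S_6 (6T16) additionally contains elements of type 5+1, 4+2, 4+1+1, 3+2+1, 2+1+1+1+1 (459 of its 720 elements, about 64% of primes). None of the 23 primes tested shows any such pattern (for each of these groups the chance of that is below 10^-4), which rules them out. Hence G = S_3 x S_3 (6T9), of order 36.

S_3 x S_3, the direct product S_3 x S_3 in its degree-6 action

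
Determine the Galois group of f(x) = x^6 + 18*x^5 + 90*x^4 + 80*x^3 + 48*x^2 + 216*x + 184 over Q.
PGL(2,5)

The polynomial f is an irreducible sextic over Q, so G = Gal(f/Q) is one of the 16 transitive subgroups 6T1, ..., 6T16 of S_6. The discriminant of f is -7711694390034432, which is not a perfect square, so G is not contained in A_6. The transitive groups of degree 6 not contained in A_6 are: C_6 (6T1, order 6), S_3 (6T2, order 6), D_6 (6T3, order 12), C_3 x S_3 (6T5, order 18), A_4 x C_2 (6T6, order 24), S_4 (6T8, order 24), S_3 x S_3 (6T9, order 36), S_4 x C_2 (6T11, order 48), (S_3 x S_3) : C_2 (6T13, order 72), PGL(2,5) (6T14, order 120), S_6 (6T16, order 720). By Dedekind's theorem, for a prime p not dividing disc(f) the degrees of the irreducible factors of f mod p form the cycle type of an element of G. Factoring f modulo the 21 such primes p <= 89 (skipping 2, 3, 7, which divide the discriminant), each new pattern first appears at: mod 5: f = (x^6 + 3x^5 + 3x^2 + x + 4), pattern 6; mod 11: f = (x + 5)(x^5 + 2x^4 + 3x^3 + 10x^2 + 9x + 6), pattern 5+1; mod 13: f = (x + 7)(x + 12)(x^4 + 12x^3 + 12x^2 + x + 9), pattern 4+1+1; mod 23: f = (x)(x + 11)(x^2 + x + 9)(x^2 + 6x + 21), pattern 2+2+1+1; mod 43: f = (x^3 + 26x^2 + 23x + 27)(x^3 + 35x^2 + 17x + 10), pattern 3+3; mod 61: f = (x^2 + 5x + 20)(x^2 + 6x + 17)(x^2 + 7x + 7), pattern 2+2+2. No other pattern occurs in this range, so the set of observed cycle types is {6, 5+1, 4+1+1, 2+2+1+1, 3+3, 2+2+2}. The candidates containing elements of all these cycle types are PGL(2,5) (6T14) of order 120, S_6 (6T16) of order 720; the others are excluded. The observed types are precisely the cycle types that occur in PGL(2,5) (6T14) (apart from the identity). Each of the other remaining candidates has further cycle types, and by the Chebotarev density theorem the matching factorization patterns would occur for a proportion of primes equal to their share of the group: S_6 (6T16) additionally contains elements of type 4+2, 3+2+1, 3+1+1+1, 2+1+1+1+1 (265 of its 720 elements, about 37% of primes). None of the 21 primes tested shows any such pattern (for each of these groups the chance of that is below 10^-4), which rules them out. Hence G = PGL(2,5) (6T14), of order 120.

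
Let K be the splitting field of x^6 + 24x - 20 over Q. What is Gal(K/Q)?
The polynomial f is an irreducible sextic over Q, so G = Gal(f/Q) is one of the 16 transitive subgroups 6T1, ..., 6T16 of S_6. The discriminant of f is 746496000000 = 864000^2, a perfect square, so G is contained in A_6. The transitive groups of degree 6 contained in A_6 are: A_4 (6T4, order 12), S_4 (6T7, order 24), (C_3 x C_3) : C_4 (6T10, order 36), PSL(2,5) (6T12, order 60), A_6 (6T15, order 360). By Dedekind's theorem, for a prime p not dividing disc(f) the degrees of the irreducible factors of f mod p form the cycle type of an element of G. Factoring f modulo the 6 such primes p <= 23 (skipping 2, 3, 5, which divide the discriminant), each new pattern first appears at: mod 7: f = (x + 3)(x^5 + 4x^4 + 2x^3 + x^2 + 4x + 5), pattern 5+1; mod 23: f = (x + 7)(x + 12)(x + 21)(x^3 + 6x^2 + 13x + 16), pattern 3+1+1+1. No other pattern occurs in this range, so the set of observed cycle types is {5+1, 3+1+1+1}. Among the candidates above, the only group containing elements of all these cycle types is A_6 (6T15) — each of A_4 (6T4), S_4 (6T7), (C_3 x C_3) : C_4 (6T10), PSL(2,5) (6T12) lacks at least one of them. Hence G = A_6 (6T15), of order 360.

A_6 (order 360)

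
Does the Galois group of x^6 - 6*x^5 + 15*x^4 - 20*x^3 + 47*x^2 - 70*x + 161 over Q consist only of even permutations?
The polynomial is irreducible of degree 6 over Q. Its discriminant is -2693803488051200, which is not a perfect square. A Galois group lies in the alternating group exactly when the discriminant is a square in Q, so the Galois group (S_4 x C_2) is not contained in A_6.

No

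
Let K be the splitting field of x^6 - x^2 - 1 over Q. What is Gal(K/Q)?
The polynomial f is an irreducible sextic over Q, so G = Gal(f/Q) is one of the 16 transitive subgroups 6T1, ..., 6T16 of S_6. The discriminant of f is 33856 = 184^2, a perfect square, so G is contained in A_6. The transitive groups of degree 6 contained in A_6 are: A_4 (6T4, order 12), S_4 (6T7, order 24), (C_3 x C_3) : C_4 (6T10, order 36), PSL(2,5) (6T12, order 60), A_6 (6T15, order 360). By Dedekind's theorem, for a prime p not dividing disc(f) the degrees of the irreducible factors of f mod p form the cycle type of an element of G. Factoring f modulo the 79 such primes p <= 419 (skipping 2, 23, which divide the discriminant), each new pattern first appears at: mod 3: f = (x^3 + x^2 + 2x + 1)(x^3 + 2x^2 + 2x + 2), pattern 3+3; mod 5: f = (x^2 + 3)(x^4 + 2x^2 + 3), pattern 4+2; mod 19: f = (x + 5)(x + 14)(x^2 + 9x + 15)(x^2 + 10x + 15), pattern 2+2+1+1; mod 223: f = (x + 16)(x + 57)(x + 78)(x + 145)(x + 166)(x + 207), pattern 1+1+1+1+1+1. No other pattern occurs in this range, so the set of observed cycle types is {3+3, 4+2, 2+2+1+1, 1+1+1+1+1+1}. The candidates containing elements of all these cycle types are S_4 (6T7) of order 24, (C_3 x C_3) : C_4 (6T10) of order 36, A_6 (6T15) of order 360; the others are excluded. The observed types are precisely the cycle types that occur in S_4 (6T7). Each of the other remaining candidates has further cycle types, and by the Chebotarev density theorem the matching factorization patterns would occur for a proportion of primes equal to their share of the group: (C_3 x C_3) : C_4 (6T10) additionally contains elements of type 3+1+1+1 (4 of its 36 elements, about 11% of primes); A_6 (6T15) additionally contains elements of type 5+1, 3+1+1+1 (184 of its 360 elements, about 51% of primes). None of the 79 primes tested shows any such pattern (for each of these groups the chance of that is below 10^-4), which rules them out. Hence G = S_4 (6T7), of order 24.

6T7: S_4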